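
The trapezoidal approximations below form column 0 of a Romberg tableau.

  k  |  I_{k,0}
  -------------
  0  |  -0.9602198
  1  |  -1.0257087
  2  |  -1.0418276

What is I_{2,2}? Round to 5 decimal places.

-1.04718

Richardson extrapolation on the trapezoidal column (denominator 4−1=3):
I_{1,1} = (4·(-1.0257087) − (-0.9602198)) / 3 = -1.0475383
I_{2,1} = (4·(-1.0418276) − (-1.0257087)) / 3 = -1.0472006
I_{2,2} = -1.0472006 + (-1.0472006 − (-1.0475383))/15 = -1.0471781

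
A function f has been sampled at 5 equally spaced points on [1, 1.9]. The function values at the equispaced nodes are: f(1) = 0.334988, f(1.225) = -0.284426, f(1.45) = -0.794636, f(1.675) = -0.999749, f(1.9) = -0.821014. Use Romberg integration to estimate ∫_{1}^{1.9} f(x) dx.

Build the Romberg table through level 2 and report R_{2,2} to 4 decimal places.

-0.5403

R_{0,0} (trapezoid, 1 panel, h=0.9000): -0.218712
R_{1,0} (trapezoid, 2 panels, h=0.4500): -0.466942
R_{2,0} (trapezoid, 4 panels, h=0.2250): -0.522410
R_{1,1} = -0.466942 + (-0.466942 − (-0.218712))/3 = -0.549685
R_{2,1} = -0.522410 + (-0.522410 − (-0.466942))/3 = -0.540899
R_{2,2} = -0.540899 + (-0.540899 − (-0.549685))/15 = -0.540313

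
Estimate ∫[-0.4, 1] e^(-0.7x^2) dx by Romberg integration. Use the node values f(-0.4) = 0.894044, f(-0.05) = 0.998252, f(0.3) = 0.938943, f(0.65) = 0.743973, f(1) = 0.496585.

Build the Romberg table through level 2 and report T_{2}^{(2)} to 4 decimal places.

1.1939

T_{0}^{(0)} (trapezoid, 1 panel, h=1.4000): 0.973440
T_{1}^{(0)} (trapezoid, 2 panels, h=0.7000): 1.143980
T_{2}^{(0)} (trapezoid, 4 panels, h=0.3500): 1.181769
T_{1}^{(1)} = 1.143980 + (1.143980 − 0.973440)/3 = 1.200827
T_{2}^{(1)} = 1.181769 + (1.181769 − 1.143980)/3 = 1.194365
T_{2}^{(2)} = 1.194365 + (1.194365 − 1.200827)/15 = 1.193934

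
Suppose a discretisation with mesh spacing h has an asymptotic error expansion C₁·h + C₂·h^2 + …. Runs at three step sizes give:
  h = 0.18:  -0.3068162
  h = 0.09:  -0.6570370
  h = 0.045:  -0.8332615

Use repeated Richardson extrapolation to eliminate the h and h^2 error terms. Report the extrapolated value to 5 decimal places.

-1.01023

First eliminate the h term (factor 2^1 = 2):
  B₁ = (2·(-0.6570370) − (-0.3068162))/1 = -1.0072578
  B₂ = (2·(-0.8332615) − (-0.6570370))/1 = -1.0094860
Then eliminate the h^2 term (factor 2^2 = 4):
  (4·(-1.0094860) − (-1.0072578))/3 = -1.0102287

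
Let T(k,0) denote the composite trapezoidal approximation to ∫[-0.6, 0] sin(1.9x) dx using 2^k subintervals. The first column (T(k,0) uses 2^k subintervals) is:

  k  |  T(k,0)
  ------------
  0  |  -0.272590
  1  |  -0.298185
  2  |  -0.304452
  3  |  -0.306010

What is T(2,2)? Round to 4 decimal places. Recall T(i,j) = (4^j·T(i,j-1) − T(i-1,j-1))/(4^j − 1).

Richardson extrapolation on the trapezoidal column (denominator 4−1=3):
T(1,1) = (4·(-0.298185) − (-0.272590)) / 3 = -0.306717
T(2,1) = (4·(-0.304452) − (-0.298185)) / 3 = -0.306541
T(2,2) = -0.306541 + (-0.306541 − (-0.306717))/15 = -0.306529

-0.3065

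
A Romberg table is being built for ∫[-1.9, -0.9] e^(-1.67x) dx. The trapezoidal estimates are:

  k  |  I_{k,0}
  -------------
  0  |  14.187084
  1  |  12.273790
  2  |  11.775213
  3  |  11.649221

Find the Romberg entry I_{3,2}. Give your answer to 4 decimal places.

Richardson extrapolation on the trapezoidal column (denominator 4−1=3):
I_{2,1} = 11.775213 + (11.775213 − 12.273790)/3 = 11.609021
I_{3,1} = (4·11.649221 − 11.775213) / 3 = 11.607224
I_{3,2} = (16·11.607224 − 11.609021) / 15 = 11.607104
(Column j=1 coincides with Simpson's rule on the same nodes.)

11.6071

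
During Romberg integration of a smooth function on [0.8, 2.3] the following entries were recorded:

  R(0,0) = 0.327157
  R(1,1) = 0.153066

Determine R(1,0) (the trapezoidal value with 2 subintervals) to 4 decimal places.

0.1966

From R(1,1) = (4·R(1,0) − R(0,0))/3, solve for R(1,0):
4·R(1,0) = 3·0.153066 + 0.327157 = 0.786355
R(1,0) = 0.196589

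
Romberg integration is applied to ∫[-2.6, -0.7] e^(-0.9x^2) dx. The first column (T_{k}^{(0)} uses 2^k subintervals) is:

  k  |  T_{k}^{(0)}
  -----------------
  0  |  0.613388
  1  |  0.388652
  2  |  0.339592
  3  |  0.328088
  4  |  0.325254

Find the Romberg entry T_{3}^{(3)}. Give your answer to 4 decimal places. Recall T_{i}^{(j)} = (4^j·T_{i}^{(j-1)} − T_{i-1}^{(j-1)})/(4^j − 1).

0.3243

Richardson extrapolation on the trapezoidal column (denominator 4−1=3):
T_{1}^{(1)} = 0.388652 + (0.388652 − 0.613388)/3 = 0.313740
T_{2}^{(1)} = (4·0.339592 − 0.388652) / 3 = 0.323239
T_{3}^{(1)} = 0.328088 + (0.328088 − 0.339592)/3 = 0.324253
T_{2}^{(2)} = (16·0.323239 − 0.313740) / 15 = 0.323872
T_{3}^{(2)} = 0.324253 + (0.324253 − 0.323239)/15 = 0.324321
T_{3}^{(3)} = 0.324321 + (0.324321 − 0.323872)/63 = 0.324328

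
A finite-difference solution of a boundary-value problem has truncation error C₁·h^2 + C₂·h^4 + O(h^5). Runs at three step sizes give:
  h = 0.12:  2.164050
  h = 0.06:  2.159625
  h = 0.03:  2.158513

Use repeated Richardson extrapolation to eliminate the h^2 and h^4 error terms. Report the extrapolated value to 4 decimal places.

2.1581

First eliminate the h^2 term (factor 2^2 = 4):
  B₁ = (4·2.159625 − 2.164050)/3 = 2.158150
  B₂ = (4·2.158513 − 2.159625)/3 = 2.158142
Then eliminate the h^4 term (factor 2^4 = 16):
  (16·2.158142 − 2.158150)/15 = 2.158141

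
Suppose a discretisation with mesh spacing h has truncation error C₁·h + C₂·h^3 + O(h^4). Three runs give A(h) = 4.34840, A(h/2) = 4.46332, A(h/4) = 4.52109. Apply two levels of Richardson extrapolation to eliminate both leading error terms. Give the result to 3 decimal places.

First eliminate the h term (factor 2^1 = 2):
  B₁ = (2·4.46332 − 4.34840)/1 = 4.57824
  B₂ = (2·4.52109 − 4.46332)/1 = 4.57886
Then eliminate the h^3 term (factor 2^3 = 8):
  (8·4.57886 − 4.57824)/7 = 4.57895

4.579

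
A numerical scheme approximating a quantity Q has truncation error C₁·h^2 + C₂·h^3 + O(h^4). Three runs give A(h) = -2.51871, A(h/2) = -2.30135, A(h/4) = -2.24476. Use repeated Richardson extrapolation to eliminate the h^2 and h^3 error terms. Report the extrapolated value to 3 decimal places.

-2.225

First eliminate the h^2 term (factor 2^2 = 4):
  B₁ = (4·(-2.30135) − (-2.51871))/3 = -2.22890
  B₂ = (4·(-2.24476) − (-2.30135))/3 = -2.22590
Then eliminate the h^3 term (factor 2^3 = 8):
  (8·(-2.22590) − (-2.22890))/7 = -2.22547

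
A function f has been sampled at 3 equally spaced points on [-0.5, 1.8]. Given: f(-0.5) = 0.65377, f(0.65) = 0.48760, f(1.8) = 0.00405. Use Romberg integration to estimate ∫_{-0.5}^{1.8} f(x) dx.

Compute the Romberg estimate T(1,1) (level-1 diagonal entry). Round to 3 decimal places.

T(0,0) (trapezoid, 1 panel, h=2.3000): 0.75649
T(1,0) (trapezoid, 2 panels, h=1.1500): 0.93899
T(1,1) = 0.93899 + (0.93899 − 0.75649)/3 = 0.99982

1.000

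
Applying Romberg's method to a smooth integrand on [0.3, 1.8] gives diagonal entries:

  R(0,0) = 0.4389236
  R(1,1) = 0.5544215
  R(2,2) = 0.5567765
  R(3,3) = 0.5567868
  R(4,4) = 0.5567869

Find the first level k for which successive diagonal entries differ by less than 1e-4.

|R(1,1) − R(0,0)| = 0.1154979 ≥ 1e-4
|R(2,2) − R(1,1)| = 0.0023550 ≥ 1e-4
|R(3,3) − R(2,2)| = 0.0000103 < 1e-4

k = 3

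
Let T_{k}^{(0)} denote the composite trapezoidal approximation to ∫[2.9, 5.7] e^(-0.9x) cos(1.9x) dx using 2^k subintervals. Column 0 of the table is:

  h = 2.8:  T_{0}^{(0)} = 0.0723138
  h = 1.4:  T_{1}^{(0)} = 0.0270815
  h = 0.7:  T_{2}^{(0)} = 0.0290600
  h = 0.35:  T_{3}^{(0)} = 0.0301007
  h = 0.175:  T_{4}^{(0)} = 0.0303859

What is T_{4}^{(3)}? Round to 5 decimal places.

0.03048

Richardson extrapolation on the trapezoidal column (denominator 4−1=3):
T_{2}^{(1)} = 0.0290600 + (0.0290600 − 0.0270815)/3 = 0.0297195
T_{3}^{(1)} = (4·0.0301007 − 0.0290600) / 3 = 0.0304476
T_{4}^{(1)} = 0.0303859 + (0.0303859 − 0.0301007)/3 = 0.0304810
T_{3}^{(2)} = (16·0.0304476 − 0.0297195) / 15 = 0.0304961
T_{4}^{(2)} = 0.0304810 + (0.0304810 − 0.0304476)/15 = 0.0304832
T_{4}^{(3)} = 0.0304832 + (0.0304832 − 0.0304961)/63 = 0.0304830
(Column j=1 coincides with Simpson's rule on the same nodes.)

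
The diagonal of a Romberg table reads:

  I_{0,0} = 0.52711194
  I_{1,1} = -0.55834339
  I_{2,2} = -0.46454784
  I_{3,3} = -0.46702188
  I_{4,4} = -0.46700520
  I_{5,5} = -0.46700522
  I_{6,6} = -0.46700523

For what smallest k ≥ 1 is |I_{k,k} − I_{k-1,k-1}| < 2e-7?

k = 5

|I_{1,1} − I_{0,0}| = 1.08545533 ≥ 2e-7
|I_{2,2} − I_{1,1}| = 0.09379555 ≥ 2e-7
|I_{3,3} − I_{2,2}| = 0.00247404 ≥ 2e-7
|I_{4,4} − I_{3,3}| = 0.00001668 ≥ 2e-7
|I_{5,5} − I_{4,4}| = 0.00000002 < 2e-7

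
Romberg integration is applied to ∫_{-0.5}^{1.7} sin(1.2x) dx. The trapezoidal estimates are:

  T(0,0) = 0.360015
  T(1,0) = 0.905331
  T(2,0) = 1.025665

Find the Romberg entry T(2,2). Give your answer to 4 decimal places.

1.0644

Richardson extrapolation on the trapezoidal column (denominator 4−1=3):
T(1,1) = 0.905331 + (0.905331 − 0.360015)/3 = 1.087103
T(2,1) = (4·1.025665 − 0.905331) / 3 = 1.065776
T(2,2) = (16·1.065776 − 1.087103) / 15 = 1.064354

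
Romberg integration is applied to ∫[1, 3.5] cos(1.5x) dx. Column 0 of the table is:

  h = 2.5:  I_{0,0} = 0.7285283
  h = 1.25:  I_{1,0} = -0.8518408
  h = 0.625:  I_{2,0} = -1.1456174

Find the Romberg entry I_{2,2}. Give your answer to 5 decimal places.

Richardson extrapolation on the trapezoidal column (denominator 4−1=3):
I_{1,1} = (4·(-0.8518408) − 0.7285283) / 3 = -1.3786305
I_{2,1} = (4·(-1.1456174) − (-0.8518408)) / 3 = -1.2435429
I_{2,2} = (16·(-1.2435429) − (-1.3786305)) / 15 = -1.2345371

-1.23454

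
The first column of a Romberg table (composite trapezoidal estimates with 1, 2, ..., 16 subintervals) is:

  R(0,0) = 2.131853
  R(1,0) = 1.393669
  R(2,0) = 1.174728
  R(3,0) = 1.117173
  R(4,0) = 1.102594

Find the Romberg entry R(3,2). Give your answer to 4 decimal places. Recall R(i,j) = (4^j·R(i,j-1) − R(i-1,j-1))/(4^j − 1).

1.0977

Richardson extrapolation on the trapezoidal column (denominator 4−1=3):
R(2,1) = 1.174728 + (1.174728 − 1.393669)/3 = 1.101748
R(3,1) = 1.117173 + (1.117173 − 1.174728)/3 = 1.097988
R(3,2) = 1.097988 + (1.097988 − 1.101748)/15 = 1.097737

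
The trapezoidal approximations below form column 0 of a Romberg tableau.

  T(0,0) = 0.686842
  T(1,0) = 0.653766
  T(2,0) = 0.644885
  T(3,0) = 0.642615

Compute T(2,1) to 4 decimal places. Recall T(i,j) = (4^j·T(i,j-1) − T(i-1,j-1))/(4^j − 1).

0.6419

Richardson extrapolation on the trapezoidal column (denominator 4−1=3):
T(2,1) = (4·0.644885 − 0.653766) / 3 = 0.641925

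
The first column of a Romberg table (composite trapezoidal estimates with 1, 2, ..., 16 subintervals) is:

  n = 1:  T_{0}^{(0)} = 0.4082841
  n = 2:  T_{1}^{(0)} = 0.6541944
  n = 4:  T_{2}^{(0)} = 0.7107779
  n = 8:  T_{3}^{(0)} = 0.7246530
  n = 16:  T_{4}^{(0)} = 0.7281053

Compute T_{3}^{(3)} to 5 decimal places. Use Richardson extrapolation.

Richardson extrapolation on the trapezoidal column (denominator 4−1=3):
T_{1}^{(1)} = (4·0.6541944 − 0.4082841) / 3 = 0.7361645
T_{2}^{(1)} = 0.7107779 + (0.7107779 − 0.6541944)/3 = 0.7296391
T_{3}^{(1)} = (4·0.7246530 − 0.7107779) / 3 = 0.7292780
T_{2}^{(2)} = (16·0.7296391 − 0.7361645) / 15 = 0.7292041
T_{3}^{(2)} = (16·0.7292780 − 0.7296391) / 15 = 0.7292539
T_{3}^{(3)} = (64·0.7292539 − 0.7292041) / 63 = 0.7292547

0.72925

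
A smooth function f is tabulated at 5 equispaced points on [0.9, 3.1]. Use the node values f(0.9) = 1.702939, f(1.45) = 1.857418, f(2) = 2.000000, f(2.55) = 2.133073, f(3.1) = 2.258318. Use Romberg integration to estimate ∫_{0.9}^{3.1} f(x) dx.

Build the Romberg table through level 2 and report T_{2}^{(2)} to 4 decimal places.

4.3859

T_{0}^{(0)} (trapezoid, 1 panel, h=2.2000): 4.357383
T_{1}^{(0)} (trapezoid, 2 panels, h=1.1000): 4.378691
T_{2}^{(0)} (trapezoid, 4 panels, h=0.5500): 4.384116
T_{1}^{(1)} = 4.378691 + (4.378691 − 4.357383)/3 = 4.385794
T_{2}^{(1)} = 4.384116 + (4.384116 − 4.378691)/3 = 4.385924
T_{2}^{(2)} = 4.385924 + (4.385924 − 4.385794)/15 = 4.385933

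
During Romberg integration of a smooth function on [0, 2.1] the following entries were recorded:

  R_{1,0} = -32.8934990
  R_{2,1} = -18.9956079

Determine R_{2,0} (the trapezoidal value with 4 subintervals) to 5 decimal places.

From R_{2,1} = (4·R_{2,0} − R_{1,0})/3, solve for R_{2,0}:
4·R_{2,0} = 3·(-18.9956079) + (-32.8934990) = -89.8803227
R_{2,0} = -22.4700807

-22.47008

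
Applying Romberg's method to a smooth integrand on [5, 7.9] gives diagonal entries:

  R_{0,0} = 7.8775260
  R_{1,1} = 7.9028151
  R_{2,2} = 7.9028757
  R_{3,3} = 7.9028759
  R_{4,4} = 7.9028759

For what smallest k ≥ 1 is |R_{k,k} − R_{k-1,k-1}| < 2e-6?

k = 3

|R_{1,1} − R_{0,0}| = 0.0252891 ≥ 2e-6
|R_{2,2} − R_{1,1}| = 0.0000606 ≥ 2e-6
|R_{3,3} − R_{2,2}| = 0.0000002 < 2e-6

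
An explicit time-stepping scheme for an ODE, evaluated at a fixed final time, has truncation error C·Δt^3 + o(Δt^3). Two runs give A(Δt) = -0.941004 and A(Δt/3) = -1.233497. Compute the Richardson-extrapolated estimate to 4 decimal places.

-1.2447

Extrapolated value = (27·A(Δt/3) − A(Δt)) / (27 − 1)
= (27·(-1.233497) − (-0.941004)) / 26
= -32.363415 / 26 = -1.244747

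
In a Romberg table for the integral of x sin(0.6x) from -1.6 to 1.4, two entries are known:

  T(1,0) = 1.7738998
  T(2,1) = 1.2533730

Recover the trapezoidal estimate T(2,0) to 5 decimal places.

1.38350

From T(2,1) = (4·T(2,0) − T(1,0))/3, solve for T(2,0):
4·T(2,0) = 3·1.2533730 + 1.7738998 = 5.5340188
T(2,0) = 1.3835047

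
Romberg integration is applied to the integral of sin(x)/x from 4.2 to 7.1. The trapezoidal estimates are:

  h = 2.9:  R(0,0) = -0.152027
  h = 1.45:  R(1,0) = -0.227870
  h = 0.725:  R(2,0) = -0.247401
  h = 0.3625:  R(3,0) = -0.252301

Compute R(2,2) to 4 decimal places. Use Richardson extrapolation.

Richardson extrapolation on the trapezoidal column (denominator 4−1=3):
R(1,1) = -0.227870 + (-0.227870 − (-0.152027))/3 = -0.253151
R(2,1) = (4·(-0.247401) − (-0.227870)) / 3 = -0.253911
R(2,2) = (16·(-0.253911) − (-0.253151)) / 15 = -0.253962

-0.2540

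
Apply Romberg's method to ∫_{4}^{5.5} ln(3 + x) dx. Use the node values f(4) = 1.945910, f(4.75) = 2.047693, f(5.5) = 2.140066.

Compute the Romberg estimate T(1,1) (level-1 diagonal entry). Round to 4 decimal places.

T(0,0) (trapezoid, 1 panel, h=1.5000): 3.064482
T(1,0) (trapezoid, 2 panels, h=0.7500): 3.068011
T(1,1) = 3.068011 + (3.068011 − 3.064482)/3 = 3.069187

3.0692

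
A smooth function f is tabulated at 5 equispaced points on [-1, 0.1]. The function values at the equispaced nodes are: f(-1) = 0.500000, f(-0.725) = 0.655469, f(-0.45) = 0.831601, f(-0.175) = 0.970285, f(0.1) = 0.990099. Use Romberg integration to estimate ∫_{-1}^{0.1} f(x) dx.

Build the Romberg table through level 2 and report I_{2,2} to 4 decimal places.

I_{0,0} (trapezoid, 1 panel, h=1.1000): 0.819554
I_{1,0} (trapezoid, 2 panels, h=0.5500): 0.867158
I_{2,0} (trapezoid, 4 panels, h=0.2750): 0.880661
I_{1,1} = 0.867158 + (0.867158 − 0.819554)/3 = 0.883026
I_{2,1} = 0.880661 + (0.880661 − 0.867158)/3 = 0.885162
I_{2,2} = 0.885162 + (0.885162 − 0.883026)/15 = 0.885304

0.8853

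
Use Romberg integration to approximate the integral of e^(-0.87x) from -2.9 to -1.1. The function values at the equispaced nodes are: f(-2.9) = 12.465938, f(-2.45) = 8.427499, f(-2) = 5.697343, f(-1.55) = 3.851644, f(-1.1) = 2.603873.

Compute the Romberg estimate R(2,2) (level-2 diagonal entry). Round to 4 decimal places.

R(0,0) (trapezoid, 1 panel, h=1.8000): 13.562830
R(1,0) (trapezoid, 2 panels, h=0.9000): 11.909024
R(2,0) (trapezoid, 4 panels, h=0.4500): 11.480126
R(1,1) = 11.909024 + (11.909024 − 13.562830)/3 = 11.357755
R(2,1) = 11.480126 + (11.480126 − 11.909024)/3 = 11.337160
R(2,2) = 11.337160 + (11.337160 − 11.357755)/15 = 11.335787

11.3358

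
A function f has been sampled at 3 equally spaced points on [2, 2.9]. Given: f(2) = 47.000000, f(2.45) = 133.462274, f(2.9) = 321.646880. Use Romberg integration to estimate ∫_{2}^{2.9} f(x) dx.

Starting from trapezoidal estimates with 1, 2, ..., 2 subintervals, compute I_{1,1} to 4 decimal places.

I_{0,0} (trapezoid, 1 panel, h=0.9000): 165.891096
I_{1,0} (trapezoid, 2 panels, h=0.4500): 143.003571
I_{1,1} = 143.003571 + (143.003571 − 165.891096)/3 = 135.374396

135.3744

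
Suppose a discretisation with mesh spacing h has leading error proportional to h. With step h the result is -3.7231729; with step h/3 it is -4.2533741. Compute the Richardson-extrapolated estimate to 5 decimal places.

-4.51847

Extrapolated value = (3·A(h/3) − A(h)) / (3 − 1)
= (3·(-4.2533741) − (-3.7231729)) / 2
= -9.0369494 / 2 = -4.5184747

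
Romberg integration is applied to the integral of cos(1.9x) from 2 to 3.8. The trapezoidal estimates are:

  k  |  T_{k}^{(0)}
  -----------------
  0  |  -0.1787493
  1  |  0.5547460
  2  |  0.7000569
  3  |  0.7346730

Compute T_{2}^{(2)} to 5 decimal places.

0.74511

Richardson extrapolation on the trapezoidal column (denominator 4−1=3):
T_{1}^{(1)} = 0.5547460 + (0.5547460 − (-0.1787493))/3 = 0.7992444
T_{2}^{(1)} = 0.7000569 + (0.7000569 − 0.5547460)/3 = 0.7484939
T_{2}^{(2)} = 0.7484939 + (0.7484939 − 0.7992444)/15 = 0.7451105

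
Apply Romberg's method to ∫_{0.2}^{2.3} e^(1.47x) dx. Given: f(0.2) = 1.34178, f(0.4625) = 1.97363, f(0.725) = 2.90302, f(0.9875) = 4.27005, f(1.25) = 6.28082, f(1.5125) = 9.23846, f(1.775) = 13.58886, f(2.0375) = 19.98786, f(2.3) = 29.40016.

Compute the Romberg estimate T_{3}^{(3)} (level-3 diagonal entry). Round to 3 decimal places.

T_{0}^{(0)} (trapezoid, 1 panel, h=2.1000): 32.27904
T_{1}^{(0)} (trapezoid, 2 panels, h=1.0500): 22.73438
T_{2}^{(0)} (trapezoid, 4 panels, h=0.5250): 20.02543
T_{3}^{(0)} (trapezoid, 8 panels, h=0.2625): 19.32359
T_{1}^{(1)} = 22.73438 + (22.73438 − 32.27904)/3 = 19.55283
T_{2}^{(1)} = 20.02543 + (20.02543 − 22.73438)/3 = 19.12245
T_{3}^{(1)} = 19.32359 + (19.32359 − 20.02543)/3 = 19.08964
T_{2}^{(2)} = 19.12245 + (19.12245 − 19.55283)/15 = 19.09376
T_{3}^{(2)} = 19.08964 + (19.08964 − 19.12245)/15 = 19.08745
T_{3}^{(3)} = 19.08745 + (19.08745 − 19.09376)/63 = 19.08735

19.087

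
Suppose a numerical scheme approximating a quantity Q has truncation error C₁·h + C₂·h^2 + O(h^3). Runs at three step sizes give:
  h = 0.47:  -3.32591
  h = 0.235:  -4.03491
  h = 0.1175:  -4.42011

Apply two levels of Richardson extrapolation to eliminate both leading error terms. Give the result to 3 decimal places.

First eliminate the h term (factor 2^1 = 2):
  B₁ = (2·(-4.03491) − (-3.32591))/1 = -4.74391
  B₂ = (2·(-4.42011) − (-4.03491))/1 = -4.80531
Then eliminate the h^2 term (factor 2^2 = 4):
  (4·(-4.80531) − (-4.74391))/3 = -4.82578

-4.826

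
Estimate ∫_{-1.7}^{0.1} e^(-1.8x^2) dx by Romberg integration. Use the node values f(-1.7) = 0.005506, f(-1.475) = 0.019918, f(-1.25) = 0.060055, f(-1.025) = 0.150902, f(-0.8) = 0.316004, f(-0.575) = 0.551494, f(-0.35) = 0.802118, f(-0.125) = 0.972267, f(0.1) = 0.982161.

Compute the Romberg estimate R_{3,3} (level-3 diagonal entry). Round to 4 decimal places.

0.7590

R_{0,0} (trapezoid, 1 panel, h=1.8000): 0.888900
R_{1,0} (trapezoid, 2 panels, h=0.9000): 0.728854
R_{2,0} (trapezoid, 4 panels, h=0.4500): 0.752405
R_{3,0} (trapezoid, 8 panels, h=0.2250): 0.757483
R_{1,1} = 0.728854 + (0.728854 − 0.888900)/3 = 0.675505
R_{2,1} = 0.752405 + (0.752405 − 0.728854)/3 = 0.760255
R_{3,1} = 0.757483 + (0.757483 − 0.752405)/3 = 0.759176
R_{2,2} = 0.760255 + (0.760255 − 0.675505)/15 = 0.765905
R_{3,2} = 0.759176 + (0.759176 − 0.760255)/15 = 0.759104
R_{3,3} = 0.759104 + (0.759104 − 0.765905)/63 = 0.758996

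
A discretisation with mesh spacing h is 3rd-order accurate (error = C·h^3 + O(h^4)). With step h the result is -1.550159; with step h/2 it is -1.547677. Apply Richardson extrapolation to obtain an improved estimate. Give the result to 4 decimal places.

The leading error scales as h^3; refining by a factor of 2 reduces it by 2^3 = 8.
Extrapolated value = (8·A(h/2) − A(h)) / (8 − 1)
= (8·(-1.547677) − (-1.550159)) / 7
= -10.831257 / 7 = -1.547322

-1.5473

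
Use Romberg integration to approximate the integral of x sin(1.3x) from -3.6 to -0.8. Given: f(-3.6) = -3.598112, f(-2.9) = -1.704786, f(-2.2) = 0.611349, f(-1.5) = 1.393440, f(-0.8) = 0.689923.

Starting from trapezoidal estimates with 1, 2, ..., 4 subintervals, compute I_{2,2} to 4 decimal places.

I_{0,0} (trapezoid, 1 panel, h=2.8000): -4.071465
I_{1,0} (trapezoid, 2 panels, h=1.4000): -1.179844
I_{2,0} (trapezoid, 4 panels, h=0.7000): -0.807864
I_{1,1} = -1.179844 + (-1.179844 − (-4.071465))/3 = -0.215970
I_{2,1} = -0.807864 + (-0.807864 − (-1.179844))/3 = -0.683871
I_{2,2} = -0.683871 + (-0.683871 − (-0.215970))/15 = -0.715064

-0.7151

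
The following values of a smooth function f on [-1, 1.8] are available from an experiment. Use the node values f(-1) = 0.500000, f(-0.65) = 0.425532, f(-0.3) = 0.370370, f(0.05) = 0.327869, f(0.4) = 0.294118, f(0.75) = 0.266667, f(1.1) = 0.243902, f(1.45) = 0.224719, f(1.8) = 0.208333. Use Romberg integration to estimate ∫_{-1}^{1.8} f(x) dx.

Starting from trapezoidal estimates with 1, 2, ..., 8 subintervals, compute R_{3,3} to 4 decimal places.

R_{0,0} (trapezoid, 1 panel, h=2.8000): 0.991666
R_{1,0} (trapezoid, 2 panels, h=1.4000): 0.907598
R_{2,0} (trapezoid, 4 panels, h=0.7000): 0.883790
R_{3,0} (trapezoid, 8 panels, h=0.3500): 0.877570
R_{1,1} = 0.907598 + (0.907598 − 0.991666)/3 = 0.879575
R_{2,1} = 0.883790 + (0.883790 − 0.907598)/3 = 0.875854
R_{3,1} = 0.877570 + (0.877570 − 0.883790)/3 = 0.875497
R_{2,2} = 0.875854 + (0.875854 − 0.879575)/15 = 0.875606
R_{3,2} = 0.875497 + (0.875497 − 0.875854)/15 = 0.875473
R_{3,3} = 0.875473 + (0.875473 − 0.875606)/63 = 0.875471

0.8755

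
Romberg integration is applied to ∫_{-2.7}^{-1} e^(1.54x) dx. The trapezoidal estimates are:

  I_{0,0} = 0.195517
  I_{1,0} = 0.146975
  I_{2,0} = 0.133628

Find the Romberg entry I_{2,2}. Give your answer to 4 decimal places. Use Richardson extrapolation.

0.1291

I_{1,1} = (4·0.146975 − 0.195517) / 3 = 0.130794
I_{2,1} = (4·0.133628 − 0.146975) / 3 = 0.129179
I_{2,2} = 0.129179 + (0.129179 − 0.130794)/15 = 0.129071
(Column j=1 coincides with Simpson's rule on the same nodes.)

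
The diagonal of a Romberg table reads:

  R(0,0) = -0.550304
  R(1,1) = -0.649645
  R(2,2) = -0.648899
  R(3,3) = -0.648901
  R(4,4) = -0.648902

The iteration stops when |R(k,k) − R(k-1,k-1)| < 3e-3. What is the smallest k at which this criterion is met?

|R(1,1) − R(0,0)| = 0.099341 ≥ 3e-3
|R(2,2) − R(1,1)| = 0.000746 < 3e-3

k = 2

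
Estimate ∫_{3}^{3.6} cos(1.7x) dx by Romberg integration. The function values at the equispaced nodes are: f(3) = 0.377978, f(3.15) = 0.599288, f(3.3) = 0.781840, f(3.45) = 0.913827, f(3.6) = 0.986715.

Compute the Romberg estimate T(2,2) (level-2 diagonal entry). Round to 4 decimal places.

T(0,0) (trapezoid, 1 panel, h=0.6000): 0.409408
T(1,0) (trapezoid, 2 panels, h=0.3000): 0.439256
T(2,0) (trapezoid, 4 panels, h=0.1500): 0.446595
T(1,1) = 0.439256 + (0.439256 − 0.409408)/3 = 0.449205
T(2,1) = 0.446595 + (0.446595 − 0.439256)/3 = 0.449041
T(2,2) = 0.449041 + (0.449041 − 0.449205)/15 = 0.449030

0.4490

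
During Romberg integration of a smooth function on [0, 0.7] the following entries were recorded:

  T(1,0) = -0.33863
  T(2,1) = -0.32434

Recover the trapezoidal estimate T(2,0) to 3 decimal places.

-0.328

From T(2,1) = (4·T(2,0) − T(1,0))/3, solve for T(2,0):
4·T(2,0) = 3·(-0.32434) + (-0.33863) = -1.31165
T(2,0) = -0.32791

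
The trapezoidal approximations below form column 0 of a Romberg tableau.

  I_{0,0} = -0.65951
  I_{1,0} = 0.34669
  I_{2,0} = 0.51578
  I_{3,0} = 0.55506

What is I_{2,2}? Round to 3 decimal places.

0.565

Richardson extrapolation on the trapezoidal column (denominator 4−1=3):
I_{1,1} = 0.34669 + (0.34669 − (-0.65951))/3 = 0.68209
I_{2,1} = (4·0.51578 − 0.34669) / 3 = 0.57214
I_{2,2} = 0.57214 + (0.57214 − 0.68209)/15 = 0.56481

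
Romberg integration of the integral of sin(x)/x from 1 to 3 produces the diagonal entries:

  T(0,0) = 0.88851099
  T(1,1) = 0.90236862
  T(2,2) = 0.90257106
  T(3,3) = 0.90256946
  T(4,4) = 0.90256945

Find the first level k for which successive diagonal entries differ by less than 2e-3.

k = 2

|T(1,1) − T(0,0)| = 0.01385763 ≥ 2e-3
|T(2,2) − T(1,1)| = 0.00020244 < 2e-3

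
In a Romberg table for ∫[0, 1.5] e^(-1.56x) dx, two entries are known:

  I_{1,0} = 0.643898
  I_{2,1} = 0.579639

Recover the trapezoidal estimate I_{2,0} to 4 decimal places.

From I_{2,1} = (4·I_{2,0} − I_{1,0})/3, solve for I_{2,0}:
4·I_{2,0} = 3·0.579639 + 0.643898 = 2.382815
I_{2,0} = 0.595704

0.5957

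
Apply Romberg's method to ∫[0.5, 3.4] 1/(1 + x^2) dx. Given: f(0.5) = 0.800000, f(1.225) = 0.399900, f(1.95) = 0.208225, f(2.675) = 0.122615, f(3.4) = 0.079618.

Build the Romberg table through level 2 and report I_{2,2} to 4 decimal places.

0.8177

I_{0,0} (trapezoid, 1 panel, h=2.9000): 1.275446
I_{1,0} (trapezoid, 2 panels, h=1.4500): 0.939649
I_{2,0} (trapezoid, 4 panels, h=0.7250): 0.848648
I_{1,1} = 0.939649 + (0.939649 − 1.275446)/3 = 0.827717
I_{2,1} = 0.848648 + (0.848648 − 0.939649)/3 = 0.818314
I_{2,2} = 0.818314 + (0.818314 − 0.827717)/15 = 0.817687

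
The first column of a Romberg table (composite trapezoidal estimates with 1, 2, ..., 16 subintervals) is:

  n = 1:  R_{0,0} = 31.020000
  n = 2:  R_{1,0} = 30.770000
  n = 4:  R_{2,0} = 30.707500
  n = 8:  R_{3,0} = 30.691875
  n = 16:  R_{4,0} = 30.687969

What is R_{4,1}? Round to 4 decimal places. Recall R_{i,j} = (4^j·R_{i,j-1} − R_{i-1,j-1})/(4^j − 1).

Richardson extrapolation on the trapezoidal column (denominator 4−1=3):
R_{4,1} = (4·30.687969 − 30.691875) / 3 = 30.686667

30.6867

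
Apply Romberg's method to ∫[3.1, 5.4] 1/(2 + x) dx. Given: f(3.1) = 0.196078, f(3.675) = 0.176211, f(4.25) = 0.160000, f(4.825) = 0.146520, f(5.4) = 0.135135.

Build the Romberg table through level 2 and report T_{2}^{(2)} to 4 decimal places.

0.3722

T_{0}^{(0)} (trapezoid, 1 panel, h=2.3000): 0.380895
T_{1}^{(0)} (trapezoid, 2 panels, h=1.1500): 0.374447
T_{2}^{(0)} (trapezoid, 4 panels, h=0.5750): 0.372794
T_{1}^{(1)} = 0.374447 + (0.374447 − 0.380895)/3 = 0.372298
T_{2}^{(1)} = 0.372794 + (0.372794 − 0.374447)/3 = 0.372243
T_{2}^{(2)} = 0.372243 + (0.372243 − 0.372298)/15 = 0.372239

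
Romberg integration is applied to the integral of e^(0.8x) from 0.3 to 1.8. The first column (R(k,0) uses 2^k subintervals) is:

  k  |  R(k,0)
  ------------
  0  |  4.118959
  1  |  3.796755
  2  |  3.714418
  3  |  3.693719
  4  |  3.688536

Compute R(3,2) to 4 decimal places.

Richardson extrapolation on the trapezoidal column (denominator 4−1=3):
R(2,1) = (4·3.714418 − 3.796755) / 3 = 3.686972
R(3,1) = 3.693719 + (3.693719 − 3.714418)/3 = 3.686819
R(3,2) = 3.686819 + (3.686819 − 3.686972)/15 = 3.686809

3.6868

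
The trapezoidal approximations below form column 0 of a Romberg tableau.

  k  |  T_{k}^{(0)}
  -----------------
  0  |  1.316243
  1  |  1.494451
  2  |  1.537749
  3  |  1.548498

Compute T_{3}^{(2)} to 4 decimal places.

T_{2}^{(1)} = 1.537749 + (1.537749 − 1.494451)/3 = 1.552182
T_{3}^{(1)} = (4·1.548498 − 1.537749) / 3 = 1.552081
T_{3}^{(2)} = (16·1.552081 − 1.552182) / 15 = 1.552074
(Column j=1 coincides with Simpson's rule on the same nodes.)

1.5521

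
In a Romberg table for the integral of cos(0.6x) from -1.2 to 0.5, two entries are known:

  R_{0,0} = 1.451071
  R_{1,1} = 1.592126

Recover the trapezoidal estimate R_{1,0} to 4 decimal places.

From R_{1,1} = (4·R_{1,0} − R_{0,0})/3, solve for R_{1,0}:
4·R_{1,0} = 3·1.592126 + 1.451071 = 6.227449
R_{1,0} = 1.556862

1.5569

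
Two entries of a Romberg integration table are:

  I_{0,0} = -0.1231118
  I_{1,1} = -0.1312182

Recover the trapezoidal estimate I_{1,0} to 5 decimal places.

From I_{1,1} = (4·I_{1,0} − I_{0,0})/3, solve for I_{1,0}:
4·I_{1,0} = 3·(-0.1312182) + (-0.1231118) = -0.5167664
I_{1,0} = -0.1291916

-0.12919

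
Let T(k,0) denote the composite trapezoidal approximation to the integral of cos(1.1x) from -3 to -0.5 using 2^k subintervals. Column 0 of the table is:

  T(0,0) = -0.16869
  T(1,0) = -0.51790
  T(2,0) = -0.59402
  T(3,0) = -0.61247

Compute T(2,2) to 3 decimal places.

-0.618

T(1,1) = (4·(-0.51790) − (-0.16869)) / 3 = -0.63430
T(2,1) = (4·(-0.59402) − (-0.51790)) / 3 = -0.61939
T(2,2) = -0.61939 + (-0.61939 − (-0.63430))/15 = -0.61840
(Column j=1 coincides with Simpson's rule on the same nodes.)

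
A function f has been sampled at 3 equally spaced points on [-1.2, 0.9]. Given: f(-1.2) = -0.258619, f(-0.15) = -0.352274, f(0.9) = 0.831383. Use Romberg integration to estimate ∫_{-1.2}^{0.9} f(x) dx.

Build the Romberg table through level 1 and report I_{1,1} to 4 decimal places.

-0.2927

I_{0,0} (trapezoid, 1 panel, h=2.1000): 0.601402
I_{1,0} (trapezoid, 2 panels, h=1.0500): -0.069187
I_{1,1} = -0.069187 + (-0.069187 − 0.601402)/3 = -0.292717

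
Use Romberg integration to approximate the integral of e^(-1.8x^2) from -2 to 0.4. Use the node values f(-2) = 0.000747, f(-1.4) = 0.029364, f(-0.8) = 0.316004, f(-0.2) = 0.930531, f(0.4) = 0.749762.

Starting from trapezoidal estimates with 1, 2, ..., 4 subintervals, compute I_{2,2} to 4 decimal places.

1.0603

I_{0,0} (trapezoid, 1 panel, h=2.4000): 0.900611
I_{1,0} (trapezoid, 2 panels, h=1.2000): 0.829510
I_{2,0} (trapezoid, 4 panels, h=0.6000): 0.990692
I_{1,1} = 0.829510 + (0.829510 − 0.900611)/3 = 0.805810
I_{2,1} = 0.990692 + (0.990692 − 0.829510)/3 = 1.044419
I_{2,2} = 1.044419 + (1.044419 − 0.805810)/15 = 1.060326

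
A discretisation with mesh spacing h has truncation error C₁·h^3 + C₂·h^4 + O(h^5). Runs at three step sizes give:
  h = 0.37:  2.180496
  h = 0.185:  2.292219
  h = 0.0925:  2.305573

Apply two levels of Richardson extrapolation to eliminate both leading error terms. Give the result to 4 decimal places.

First eliminate the h^3 term (factor 2^3 = 8):
  B₁ = (8·2.292219 − 2.180496)/7 = 2.308179
  B₂ = (8·2.305573 − 2.292219)/7 = 2.307481
Then eliminate the h^4 term (factor 2^4 = 16):
  (16·2.307481 − 2.308179)/15 = 2.307434

2.3074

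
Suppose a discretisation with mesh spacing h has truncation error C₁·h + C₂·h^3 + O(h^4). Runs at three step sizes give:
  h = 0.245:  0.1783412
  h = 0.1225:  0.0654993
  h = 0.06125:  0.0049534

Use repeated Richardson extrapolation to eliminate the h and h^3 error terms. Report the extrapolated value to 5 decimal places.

First eliminate the h term (factor 2^1 = 2):
  B₁ = (2·0.0654993 − 0.1783412)/1 = -0.0473426
  B₂ = (2·0.0049534 − 0.0654993)/1 = -0.0555925
Then eliminate the h^3 term (factor 2^3 = 8):
  (8·(-0.0555925) − (-0.0473426))/7 = -0.0567711

-0.05677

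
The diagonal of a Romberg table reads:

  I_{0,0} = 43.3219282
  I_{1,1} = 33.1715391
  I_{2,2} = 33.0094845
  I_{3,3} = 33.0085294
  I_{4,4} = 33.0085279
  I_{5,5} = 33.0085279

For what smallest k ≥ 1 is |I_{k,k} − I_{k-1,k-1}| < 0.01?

|I_{1,1} − I_{0,0}| = 10.1503891 ≥ 0.01
|I_{2,2} − I_{1,1}| = 0.1620546 ≥ 0.01
|I_{3,3} − I_{2,2}| = 0.0009551 < 0.01

k = 3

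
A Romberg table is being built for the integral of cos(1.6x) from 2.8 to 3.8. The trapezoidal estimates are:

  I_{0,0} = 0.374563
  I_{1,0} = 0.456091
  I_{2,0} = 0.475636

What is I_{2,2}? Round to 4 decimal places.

Richardson extrapolation on the trapezoidal column (denominator 4−1=3):
I_{1,1} = (4·0.456091 − 0.374563) / 3 = 0.483267
I_{2,1} = (4·0.475636 − 0.456091) / 3 = 0.482151
I_{2,2} = 0.482151 + (0.482151 − 0.483267)/15 = 0.482077
(Column j=1 coincides with Simpson's rule on the same nodes.)

0.4821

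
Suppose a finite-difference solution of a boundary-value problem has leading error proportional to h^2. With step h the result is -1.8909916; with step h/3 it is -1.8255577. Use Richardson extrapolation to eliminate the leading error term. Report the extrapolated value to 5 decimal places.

-1.81738

The leading error scales as h^2; refining by a factor of 3 reduces it by 3^2 = 9.
Extrapolated value = (9·A(h/3) − A(h)) / (9 − 1)
= (9·(-1.8255577) − (-1.8909916)) / 8
= -14.5390277 / 8 = -1.8173785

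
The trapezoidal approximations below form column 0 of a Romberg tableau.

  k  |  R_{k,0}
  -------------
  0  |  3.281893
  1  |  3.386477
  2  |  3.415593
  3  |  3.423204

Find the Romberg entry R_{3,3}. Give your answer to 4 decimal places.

R_{1,1} = (4·3.386477 − 3.281893) / 3 = 3.421338
R_{2,1} = 3.415593 + (3.415593 − 3.386477)/3 = 3.425298
R_{3,1} = (4·3.423204 − 3.415593) / 3 = 3.425741
R_{2,2} = 3.425298 + (3.425298 − 3.421338)/15 = 3.425562
R_{3,2} = 3.425741 + (3.425741 − 3.425298)/15 = 3.425771
R_{3,3} = 3.425771 + (3.425771 − 3.425562)/63 = 3.425774

3.4258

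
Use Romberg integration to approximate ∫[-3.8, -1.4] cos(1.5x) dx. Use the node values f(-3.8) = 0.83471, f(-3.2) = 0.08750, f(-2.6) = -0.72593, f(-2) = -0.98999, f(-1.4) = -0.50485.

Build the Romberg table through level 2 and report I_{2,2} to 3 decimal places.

I_{0,0} (trapezoid, 1 panel, h=2.4000): 0.39583
I_{1,0} (trapezoid, 2 panels, h=1.2000): -0.67320
I_{2,0} (trapezoid, 4 panels, h=0.6000): -0.87809
I_{1,1} = -0.67320 + (-0.67320 − 0.39583)/3 = -1.02954
I_{2,1} = -0.87809 + (-0.87809 − (-0.67320))/3 = -0.94639
I_{2,2} = -0.94639 + (-0.94639 − (-1.02954))/15 = -0.94085

-0.941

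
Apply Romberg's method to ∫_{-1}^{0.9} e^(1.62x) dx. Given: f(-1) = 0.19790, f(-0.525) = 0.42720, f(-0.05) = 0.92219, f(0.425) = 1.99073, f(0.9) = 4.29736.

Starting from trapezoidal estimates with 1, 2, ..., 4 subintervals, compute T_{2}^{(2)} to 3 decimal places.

T_{0}^{(0)} (trapezoid, 1 panel, h=1.9000): 4.27050
T_{1}^{(0)} (trapezoid, 2 panels, h=0.9500): 3.01133
T_{2}^{(0)} (trapezoid, 4 panels, h=0.4750): 2.65418
T_{1}^{(1)} = 3.01133 + (3.01133 − 4.27050)/3 = 2.59161
T_{2}^{(1)} = 2.65418 + (2.65418 − 3.01133)/3 = 2.53513
T_{2}^{(2)} = 2.53513 + (2.53513 − 2.59161)/15 = 2.53136

2.531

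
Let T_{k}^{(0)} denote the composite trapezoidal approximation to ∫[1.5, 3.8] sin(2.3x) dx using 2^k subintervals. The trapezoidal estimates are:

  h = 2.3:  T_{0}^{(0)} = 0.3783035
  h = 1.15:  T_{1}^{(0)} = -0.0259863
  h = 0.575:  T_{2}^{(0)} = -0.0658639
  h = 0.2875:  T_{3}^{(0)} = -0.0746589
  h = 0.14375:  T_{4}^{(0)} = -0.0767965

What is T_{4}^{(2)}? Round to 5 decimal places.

Richardson extrapolation on the trapezoidal column (denominator 4−1=3):
T_{3}^{(1)} = (4·(-0.0746589) − (-0.0658639)) / 3 = -0.0775906
T_{4}^{(1)} = (4·(-0.0767965) − (-0.0746589)) / 3 = -0.0775090
T_{4}^{(2)} = (16·(-0.0775090) − (-0.0775906)) / 15 = -0.0775036

-0.07750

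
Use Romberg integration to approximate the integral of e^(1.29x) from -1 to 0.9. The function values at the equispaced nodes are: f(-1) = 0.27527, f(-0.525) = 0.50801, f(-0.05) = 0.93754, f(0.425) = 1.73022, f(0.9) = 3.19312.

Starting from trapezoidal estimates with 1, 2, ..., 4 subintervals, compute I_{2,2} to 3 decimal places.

I_{0,0} (trapezoid, 1 panel, h=1.9000): 3.29497
I_{1,0} (trapezoid, 2 panels, h=0.9500): 2.53815
I_{2,0} (trapezoid, 4 panels, h=0.4750): 2.33223
I_{1,1} = 2.53815 + (2.53815 − 3.29497)/3 = 2.28588
I_{2,1} = 2.33223 + (2.33223 − 2.53815)/3 = 2.26359
I_{2,2} = 2.26359 + (2.26359 − 2.28588)/15 = 2.26210

2.262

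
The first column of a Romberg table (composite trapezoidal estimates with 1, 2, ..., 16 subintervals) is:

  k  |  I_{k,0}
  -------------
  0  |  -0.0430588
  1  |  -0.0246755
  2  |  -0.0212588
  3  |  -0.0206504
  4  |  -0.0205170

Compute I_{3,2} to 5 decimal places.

-0.02047

I_{2,1} = -0.0212588 + (-0.0212588 − (-0.0246755))/3 = -0.0201199
I_{3,1} = (4·(-0.0206504) − (-0.0212588)) / 3 = -0.0204476
I_{3,2} = -0.0204476 + (-0.0204476 − (-0.0201199))/15 = -0.0204694
(Column j=1 coincides with Simpson's rule on the same nodes.)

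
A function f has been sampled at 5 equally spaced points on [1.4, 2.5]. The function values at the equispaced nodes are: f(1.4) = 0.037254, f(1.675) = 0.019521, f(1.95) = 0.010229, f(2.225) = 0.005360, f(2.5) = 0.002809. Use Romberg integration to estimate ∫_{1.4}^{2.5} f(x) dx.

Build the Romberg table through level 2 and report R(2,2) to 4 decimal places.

0.0147

R(0,0) (trapezoid, 1 panel, h=1.1000): 0.022035
R(1,0) (trapezoid, 2 panels, h=0.5500): 0.016643
R(2,0) (trapezoid, 4 panels, h=0.2750): 0.015164
R(1,1) = 0.016643 + (0.016643 − 0.022035)/3 = 0.014846
R(2,1) = 0.015164 + (0.015164 − 0.016643)/3 = 0.014671
R(2,2) = 0.014671 + (0.014671 − 0.014846)/15 = 0.014659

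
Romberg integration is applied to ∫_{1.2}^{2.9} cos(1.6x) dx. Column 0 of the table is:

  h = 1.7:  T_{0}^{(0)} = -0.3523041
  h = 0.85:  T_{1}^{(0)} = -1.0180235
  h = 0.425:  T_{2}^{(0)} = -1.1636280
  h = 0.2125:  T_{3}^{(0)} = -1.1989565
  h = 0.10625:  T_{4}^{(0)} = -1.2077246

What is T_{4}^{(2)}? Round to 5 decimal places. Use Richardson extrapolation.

-1.21064

Richardson extrapolation on the trapezoidal column (denominator 4−1=3):
T_{3}^{(1)} = -1.1989565 + (-1.1989565 − (-1.1636280))/3 = -1.2107327
T_{4}^{(1)} = -1.2077246 + (-1.2077246 − (-1.1989565))/3 = -1.2106473
T_{4}^{(2)} = (16·(-1.2106473) − (-1.2107327)) / 15 = -1.2106416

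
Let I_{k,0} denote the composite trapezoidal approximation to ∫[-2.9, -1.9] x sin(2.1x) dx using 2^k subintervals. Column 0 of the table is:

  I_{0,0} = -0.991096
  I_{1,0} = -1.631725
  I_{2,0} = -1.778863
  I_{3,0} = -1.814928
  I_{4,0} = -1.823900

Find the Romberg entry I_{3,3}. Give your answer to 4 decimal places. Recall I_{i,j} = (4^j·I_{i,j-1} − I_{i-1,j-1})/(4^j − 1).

Richardson extrapolation on the trapezoidal column (denominator 4−1=3):
I_{1,1} = -1.631725 + (-1.631725 − (-0.991096))/3 = -1.845268
I_{2,1} = -1.778863 + (-1.778863 − (-1.631725))/3 = -1.827909
I_{3,1} = (4·(-1.814928) − (-1.778863)) / 3 = -1.826950
I_{2,2} = -1.827909 + (-1.827909 − (-1.845268))/15 = -1.826752
I_{3,2} = -1.826950 + (-1.826950 − (-1.827909))/15 = -1.826886
I_{3,3} = (64·(-1.826886) − (-1.826752)) / 63 = -1.826888

-1.8269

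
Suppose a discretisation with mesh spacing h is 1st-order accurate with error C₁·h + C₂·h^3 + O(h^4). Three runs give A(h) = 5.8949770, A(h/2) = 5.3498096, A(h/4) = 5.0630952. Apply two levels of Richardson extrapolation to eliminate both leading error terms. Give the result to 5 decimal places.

4.77234

First eliminate the h term (factor 2^1 = 2):
  B₁ = (2·5.3498096 − 5.8949770)/1 = 4.8046422
  B₂ = (2·5.0630952 − 5.3498096)/1 = 4.7763808
Then eliminate the h^3 term (factor 2^3 = 8):
  (8·4.7763808 − 4.8046422)/7 = 4.7723435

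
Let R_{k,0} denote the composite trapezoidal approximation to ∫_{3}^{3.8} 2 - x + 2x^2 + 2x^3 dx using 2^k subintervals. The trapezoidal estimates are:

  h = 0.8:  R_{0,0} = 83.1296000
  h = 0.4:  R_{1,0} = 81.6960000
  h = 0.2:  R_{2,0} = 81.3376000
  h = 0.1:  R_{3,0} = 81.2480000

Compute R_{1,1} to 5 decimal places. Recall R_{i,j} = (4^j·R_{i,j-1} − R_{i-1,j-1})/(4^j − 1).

81.21813

R_{1,1} = 81.6960000 + (81.6960000 − 83.1296000)/3 = 81.2181333
(Column j=1 coincides with Simpson's rule on the same nodes.)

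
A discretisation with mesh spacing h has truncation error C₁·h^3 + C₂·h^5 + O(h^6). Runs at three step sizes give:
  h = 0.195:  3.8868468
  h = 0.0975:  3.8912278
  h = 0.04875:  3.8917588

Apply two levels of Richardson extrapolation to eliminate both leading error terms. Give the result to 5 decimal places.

First eliminate the h^3 term (factor 2^3 = 8):
  B₁ = (8·3.8912278 − 3.8868468)/7 = 3.8918537
  B₂ = (8·3.8917588 − 3.8912278)/7 = 3.8918347
Then eliminate the h^5 term (factor 2^5 = 32):
  (32·3.8918347 − 3.8918537)/31 = 3.8918341

3.89183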